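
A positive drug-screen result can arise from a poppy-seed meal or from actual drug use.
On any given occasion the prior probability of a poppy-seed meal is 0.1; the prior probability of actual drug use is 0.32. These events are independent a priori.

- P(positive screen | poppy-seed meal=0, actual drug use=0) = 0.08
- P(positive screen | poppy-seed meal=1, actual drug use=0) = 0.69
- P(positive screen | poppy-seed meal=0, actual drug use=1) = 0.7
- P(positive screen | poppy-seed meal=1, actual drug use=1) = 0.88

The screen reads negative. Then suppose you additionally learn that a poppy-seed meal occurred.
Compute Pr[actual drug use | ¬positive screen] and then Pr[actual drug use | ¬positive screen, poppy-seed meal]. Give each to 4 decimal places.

Enumerate the 4 (poppy-seed meal, actual drug use) configurations and weight by the priors:
  P(¬positive screen) = 0.92·0.9·0.68 + 0.3·0.9·0.32 + 0.31·0.1·0.68 + 0.12·0.1·0.32
        = 0.563040 + 0.086400 + 0.021080 + 0.003840 = 0.674360
Keeping only the actual drug use-present terms gives 0.090240, so
  P(actual drug use | ¬positive screen) = 0.090240 / 0.674360 ≈ 0.1338

Now also conditioning on poppy-seed meal=true:
Enumerate both values of actual drug use and weight by the priors:
  P(¬positive screen | poppy-seed meal) = 0.31×0.68 + 0.12×0.32
        = 0.210800 + 0.038400 = 0.249200
The terms with actual drug use present sum to 0.038400, so
  P(actual drug use | ¬positive screen, poppy-seed meal) = 0.038400 / 0.249200 ≈ 0.1541

Pr[actual drug use | ¬positive screen] ≈ 0.1338; Pr[actual drug use | ¬positive screen, poppy-seed meal] ≈ 0.1541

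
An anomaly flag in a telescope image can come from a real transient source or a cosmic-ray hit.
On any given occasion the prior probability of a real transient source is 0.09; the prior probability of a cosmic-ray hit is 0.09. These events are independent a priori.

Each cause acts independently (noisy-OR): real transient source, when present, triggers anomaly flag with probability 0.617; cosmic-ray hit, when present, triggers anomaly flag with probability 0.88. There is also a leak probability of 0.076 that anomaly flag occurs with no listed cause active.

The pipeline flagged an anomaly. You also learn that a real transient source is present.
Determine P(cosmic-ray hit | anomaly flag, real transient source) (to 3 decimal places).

Under noisy-OR, P(anomaly flag | causes) = 1 − (1−0.076)·∏(1−qᵢ) over the active causes.
P(anomaly flag | real transient source) = 0.646108*0.91 + 0.957533*0.09 = 0.587958 + 0.086178 = 0.674136
Of this, 0.086178 comes from 0.957533*0.09 (the cosmic-ray hit=true cases).
So P(cosmic-ray hit | anomaly flag, real transient source) = 0.086178/0.674136 ≈ 0.128.

P(cosmic-ray hit | anomaly flag, real transient source) ≈ 0.128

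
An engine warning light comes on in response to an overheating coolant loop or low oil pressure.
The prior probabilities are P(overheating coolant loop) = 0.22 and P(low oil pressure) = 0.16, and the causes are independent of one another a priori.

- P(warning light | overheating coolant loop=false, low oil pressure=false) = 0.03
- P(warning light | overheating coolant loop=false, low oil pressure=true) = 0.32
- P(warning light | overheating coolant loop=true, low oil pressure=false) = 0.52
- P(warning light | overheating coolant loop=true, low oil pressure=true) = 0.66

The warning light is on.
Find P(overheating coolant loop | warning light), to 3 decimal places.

P(overheating coolant loop | warning light) ≈ 0.667

Enumerate the 4 (overheating coolant loop, low oil pressure) configurations and weight by the priors:
  P(warning light) = 0.03×0.78×0.84 + 0.32×0.78×0.16 + 0.52×0.22×0.84 + 0.66×0.22×0.16
        = 0.019656 + 0.039936 + 0.096096 + 0.023232 = 0.178920
The terms with overheating coolant loop present sum to 0.119328, so
  P(overheating coolant loop | warning light) = 0.119328 / 0.178920 ≈ 0.667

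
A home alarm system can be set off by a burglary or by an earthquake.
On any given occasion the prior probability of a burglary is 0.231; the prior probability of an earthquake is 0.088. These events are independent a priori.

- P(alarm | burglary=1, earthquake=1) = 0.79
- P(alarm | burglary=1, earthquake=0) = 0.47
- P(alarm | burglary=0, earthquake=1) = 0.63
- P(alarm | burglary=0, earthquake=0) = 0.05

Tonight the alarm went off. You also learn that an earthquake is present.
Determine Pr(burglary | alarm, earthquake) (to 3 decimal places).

Pr(burglary | alarm, earthquake) ≈ 0.274

Sum P(alarm|·) weighted by the priors over both values of burglary:
  P(alarm | earthquake) = 0.63×0.769 + 0.79×0.231
        = 0.484470 + 0.182490 = 0.666960
The terms with burglary present sum to 0.182490, so
  P(burglary | alarm, earthquake) = 0.182490 / 0.666960 ≈ 0.274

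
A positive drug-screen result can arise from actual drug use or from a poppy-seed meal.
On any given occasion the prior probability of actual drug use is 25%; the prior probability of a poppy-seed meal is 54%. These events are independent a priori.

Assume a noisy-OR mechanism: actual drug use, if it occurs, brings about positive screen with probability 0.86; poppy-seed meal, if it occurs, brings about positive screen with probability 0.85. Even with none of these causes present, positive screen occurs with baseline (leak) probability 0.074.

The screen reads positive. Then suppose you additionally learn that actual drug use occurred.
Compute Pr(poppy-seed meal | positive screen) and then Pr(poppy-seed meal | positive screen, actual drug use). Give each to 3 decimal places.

Pr(poppy-seed meal | positive screen) ≈ 0.793; Pr(poppy-seed meal | positive screen, actual drug use) ≈ 0.569

Under noisy-OR, P(positive screen | causes) = 1 − (1−0.074)·∏(1−qᵢ) over the active causes.
P(positive screen) = 0.074·0.75·0.46 + 0.8611·0.75·0.54 + 0.87036·0.25·0.46 + 0.980554·0.25·0.54 = 0.025530 + 0.348745 + 0.100091 + 0.132375 = 0.606741
The poppy-seed meal-present share is 0.348745 + 0.132375 = 0.481120.
P(poppy-seed meal | positive screen) = 0.481120 / 0.606741 ≈ 0.793

With the extra evidence:
P(positive screen | actual drug use) = 0.87036×0.46 + 0.980554×0.54 = 0.400366 + 0.529499 = 0.929865
Restricting to configurations with poppy-seed meal present: 0.980554×0.54 = 0.529499.
Hence the posterior is 0.529499/0.929865 ≈ 0.569.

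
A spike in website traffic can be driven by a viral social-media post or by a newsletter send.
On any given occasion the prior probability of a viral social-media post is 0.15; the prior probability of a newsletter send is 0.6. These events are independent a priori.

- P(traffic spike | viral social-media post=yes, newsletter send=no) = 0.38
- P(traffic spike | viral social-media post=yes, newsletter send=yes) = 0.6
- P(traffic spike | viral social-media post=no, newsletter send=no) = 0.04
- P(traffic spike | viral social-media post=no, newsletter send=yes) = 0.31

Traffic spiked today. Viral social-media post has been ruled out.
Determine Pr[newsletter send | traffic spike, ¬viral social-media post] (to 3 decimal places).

Pr[newsletter send | traffic spike, ¬viral social-media post] ≈ 0.921

P(traffic spike | ¬viral social-media post) = 0.04×0.4 + 0.31×0.6 = 0.016000 + 0.186000 = 0.202000
The newsletter send-present share is 0.31×0.6 = 0.186000.
So P(newsletter send | traffic spike, ¬viral social-media post) = 0.186000/0.202000 ≈ 0.921.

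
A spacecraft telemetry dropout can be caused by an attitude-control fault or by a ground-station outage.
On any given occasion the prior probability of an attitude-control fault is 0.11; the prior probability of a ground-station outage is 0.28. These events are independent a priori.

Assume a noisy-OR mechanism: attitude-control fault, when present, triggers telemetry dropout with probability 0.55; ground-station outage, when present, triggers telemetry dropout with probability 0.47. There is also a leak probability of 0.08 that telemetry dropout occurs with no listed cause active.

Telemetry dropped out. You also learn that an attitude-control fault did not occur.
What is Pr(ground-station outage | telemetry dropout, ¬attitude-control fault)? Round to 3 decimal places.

Pr(ground-station outage | telemetry dropout, ¬attitude-control fault) ≈ 0.714

Under noisy-OR, P(telemetry dropout | causes) = 1 − (1−0.08)·∏(1−qᵢ) over the active causes.
By total probability over both values of ground-station outage:
  P(telemetry dropout | ¬attitude-control fault) = 0.08×0.72 + 0.5124×0.28
        = 0.057600 + 0.143472 = 0.201072
Keeping only the ground-station outage-present terms gives 0.143472, so
  P(ground-station outage | telemetry dropout, ¬attitude-control fault) = 0.143472 / 0.201072 ≈ 0.714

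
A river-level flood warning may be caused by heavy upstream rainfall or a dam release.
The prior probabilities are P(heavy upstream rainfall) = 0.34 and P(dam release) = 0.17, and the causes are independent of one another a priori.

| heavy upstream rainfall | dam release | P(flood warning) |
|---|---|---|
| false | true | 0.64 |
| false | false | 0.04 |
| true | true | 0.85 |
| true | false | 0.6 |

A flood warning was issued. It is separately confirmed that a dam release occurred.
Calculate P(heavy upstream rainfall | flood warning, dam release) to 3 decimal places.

P(heavy upstream rainfall | flood warning, dam release) ≈ 0.406

Weight on heavy upstream rainfall=true, given the evidence: 0.85·0.34 = 0.289000
Denominator P(flood warning | dam release): 0.64·0.66 + 0.85·0.34 = 0.711400
P(heavy upstream rainfall | flood warning, dam release) = 0.289000/0.711400 ≈ 0.406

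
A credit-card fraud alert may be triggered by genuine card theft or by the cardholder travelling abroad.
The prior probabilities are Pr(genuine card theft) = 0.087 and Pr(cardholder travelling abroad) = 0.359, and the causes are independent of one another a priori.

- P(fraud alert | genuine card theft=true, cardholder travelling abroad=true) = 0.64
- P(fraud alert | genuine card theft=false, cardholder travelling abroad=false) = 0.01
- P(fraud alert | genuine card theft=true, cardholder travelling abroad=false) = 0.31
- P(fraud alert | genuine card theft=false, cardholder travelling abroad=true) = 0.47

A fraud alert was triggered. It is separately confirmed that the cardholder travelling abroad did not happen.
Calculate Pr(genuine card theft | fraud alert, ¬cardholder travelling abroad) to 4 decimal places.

Pr(genuine card theft | fraud alert, ¬cardholder travelling abroad) ≈ 0.7471

Numerator (weight on configurations with genuine card theft): 0.31·0.087 = 0.026970
Denominator P(fraud alert | ¬cardholder travelling abroad): 0.01·0.913 + 0.31·0.087 = 0.036100
P(genuine card theft | fraud alert, ¬cardholder travelling abroad) = 0.026970/0.036100 ≈ 0.7471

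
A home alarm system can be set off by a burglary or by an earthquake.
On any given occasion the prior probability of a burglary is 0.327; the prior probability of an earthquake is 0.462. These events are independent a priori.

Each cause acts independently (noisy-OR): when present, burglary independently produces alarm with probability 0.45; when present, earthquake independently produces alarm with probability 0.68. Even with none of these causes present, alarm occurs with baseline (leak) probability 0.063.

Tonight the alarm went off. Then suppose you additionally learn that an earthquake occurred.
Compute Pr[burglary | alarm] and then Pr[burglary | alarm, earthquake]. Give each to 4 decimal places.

Under noisy-OR, P(alarm | causes) = 1 − (1−0.063)·∏(1−qᵢ) over the active causes.
Numerator (weight on configurations with burglary): 0.085263 + 0.126160 = 0.211423
Denominator P(alarm): 0.063×0.673×0.538 + 0.70016×0.673×0.462 + 0.48465×0.327×0.538 + 0.835088×0.327×0.462 = 0.451932
P(burglary | alarm) = 0.211423/0.451932 ≈ 0.4678

With the extra evidence:
P(alarm | earthquake) = 0.70016*0.673 + 0.835088*0.327 = 0.471208 + 0.273074 = 0.744282
Of this, 0.273074 comes from 0.835088*0.327 (the burglary=true cases).
P(burglary | alarm, earthquake) = 0.273074 / 0.744282 ≈ 0.3669
This is intercausal reasoning (explaining away): once earthquake accounts for the alarm, burglary becomes less likely.

Pr[burglary | alarm] ≈ 0.4678; Pr[burglary | alarm, earthquake] ≈ 0.3669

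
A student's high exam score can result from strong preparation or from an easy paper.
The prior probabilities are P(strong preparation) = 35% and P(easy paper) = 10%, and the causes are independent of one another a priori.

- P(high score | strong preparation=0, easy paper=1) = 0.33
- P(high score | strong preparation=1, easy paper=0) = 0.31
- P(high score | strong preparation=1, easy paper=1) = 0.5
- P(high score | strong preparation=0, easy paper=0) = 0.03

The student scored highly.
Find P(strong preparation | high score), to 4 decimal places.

P(strong preparation | high score) ≈ 0.7470

P(high score) = 0.03·0.65·0.9 + 0.33·0.65·0.1 + 0.31·0.35·0.9 + 0.5·0.35·0.1 = 0.017550 + 0.021450 + 0.097650 + 0.017500 = 0.154150
Restricting to configurations with strong preparation present: 0.097650 + 0.017500 = 0.115150.
Hence the posterior is 0.115150/0.154150 ≈ 0.7470.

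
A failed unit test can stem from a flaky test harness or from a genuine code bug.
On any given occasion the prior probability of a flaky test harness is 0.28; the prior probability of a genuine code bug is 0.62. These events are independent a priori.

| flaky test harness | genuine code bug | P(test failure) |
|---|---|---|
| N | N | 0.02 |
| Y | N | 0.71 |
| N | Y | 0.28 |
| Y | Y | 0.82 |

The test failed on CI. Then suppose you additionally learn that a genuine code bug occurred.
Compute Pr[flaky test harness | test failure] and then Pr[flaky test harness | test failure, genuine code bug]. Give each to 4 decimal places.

Pr[flaky test harness | test failure] ≈ 0.6255; Pr[flaky test harness | test failure, genuine code bug] ≈ 0.5325

P(test failure) = 0.02×0.72×0.38 + 0.28×0.72×0.62 + 0.71×0.28×0.38 + 0.82×0.28×0.62 = 0.005472 + 0.124992 + 0.075544 + 0.142352 = 0.348360
The flaky test harness-present share is 0.075544 + 0.142352 = 0.217896.
P(flaky test harness | test failure) = 0.217896 / 0.348360 ≈ 0.6255

Now also conditioning on genuine code bug=true:
P(test failure | genuine code bug) = 0.28×0.72 + 0.82×0.28 = 0.201600 + 0.229600 = 0.431200
Of this, 0.229600 comes from 0.82×0.28 (the flaky test harness=true cases).
So P(flaky test harness | test failure, genuine code bug) = 0.229600/0.431200 ≈ 0.5325.
— genuine code bug explains away the evidence for flaky test harness.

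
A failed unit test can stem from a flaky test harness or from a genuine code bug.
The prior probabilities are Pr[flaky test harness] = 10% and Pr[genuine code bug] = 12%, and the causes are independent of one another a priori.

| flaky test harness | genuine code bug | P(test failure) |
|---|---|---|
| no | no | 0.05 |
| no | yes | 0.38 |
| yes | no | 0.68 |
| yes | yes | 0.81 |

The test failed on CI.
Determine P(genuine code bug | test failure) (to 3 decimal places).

P(test failure) = 0.05×0.9×0.88 + 0.38×0.9×0.12 + 0.68×0.1×0.88 + 0.81×0.1×0.12 = 0.039600 + 0.041040 + 0.059840 + 0.009720 = 0.150200
Restricting to configurations with genuine code bug present: 0.041040 + 0.009720 = 0.050760.
Hence the posterior is 0.050760/0.150200 ≈ 0.338.

P(genuine code bug | test failure) ≈ 0.338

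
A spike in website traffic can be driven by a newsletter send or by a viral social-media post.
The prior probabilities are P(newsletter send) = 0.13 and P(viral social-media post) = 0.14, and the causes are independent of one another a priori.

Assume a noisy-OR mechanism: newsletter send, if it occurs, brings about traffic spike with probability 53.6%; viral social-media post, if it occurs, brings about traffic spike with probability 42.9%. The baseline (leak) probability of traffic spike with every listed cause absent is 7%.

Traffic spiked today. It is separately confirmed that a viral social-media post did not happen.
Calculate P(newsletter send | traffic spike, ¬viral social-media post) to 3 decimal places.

Under noisy-OR, P(traffic spike | causes) = 1 − (1−0.07)·∏(1−qᵢ) over the active causes.
Sum P(traffic spike|·) weighted by the priors over both values of newsletter send:
  P(traffic spike | ¬viral social-media post) = 0.07×0.87 + 0.56848×0.13
        = 0.060900 + 0.073902 = 0.134802
Keeping only the newsletter send-present terms gives 0.073902, so
  P(newsletter send | traffic spike, ¬viral social-media post) = 0.073902 / 0.134802 ≈ 0.548

P(newsletter send | traffic spike, ¬viral social-media post) ≈ 0.548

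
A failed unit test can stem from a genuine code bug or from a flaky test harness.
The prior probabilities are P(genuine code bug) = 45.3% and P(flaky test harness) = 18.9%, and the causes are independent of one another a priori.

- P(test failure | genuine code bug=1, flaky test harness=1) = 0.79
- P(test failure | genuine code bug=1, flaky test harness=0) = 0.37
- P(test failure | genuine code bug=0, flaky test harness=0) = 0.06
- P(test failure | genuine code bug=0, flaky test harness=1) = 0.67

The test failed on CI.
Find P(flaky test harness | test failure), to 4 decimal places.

P(flaky test harness | test failure) ≈ 0.4572

Weight on flaky test harness=true, given the evidence: 0.069267 + 0.067637 = 0.136904
The normalizing constant is 0.06·0.547·0.811 + 0.67·0.547·0.189 + 0.37·0.453·0.811 + 0.79·0.453·0.189 = 0.299453
P(flaky test harness | test failure) = 0.136904/0.299453 ≈ 0.4572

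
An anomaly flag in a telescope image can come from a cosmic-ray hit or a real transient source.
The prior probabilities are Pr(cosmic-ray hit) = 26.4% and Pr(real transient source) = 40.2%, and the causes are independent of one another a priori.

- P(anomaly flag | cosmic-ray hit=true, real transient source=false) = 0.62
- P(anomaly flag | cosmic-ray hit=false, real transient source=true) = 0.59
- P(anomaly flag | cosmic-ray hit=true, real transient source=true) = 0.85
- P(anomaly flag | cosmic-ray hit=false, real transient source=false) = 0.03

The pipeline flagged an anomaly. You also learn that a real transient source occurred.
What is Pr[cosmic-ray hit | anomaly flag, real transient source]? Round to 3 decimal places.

Enumerate both values of cosmic-ray hit and weight by the priors:
  P(anomaly flag | real transient source) = 0.59·0.736 + 0.85·0.264
        = 0.434240 + 0.224400 = 0.658640
The terms with cosmic-ray hit present sum to 0.224400, so
  P(cosmic-ray hit | anomaly flag, real transient source) = 0.224400 / 0.658640 ≈ 0.341

Pr[cosmic-ray hit | anomaly flag, real transient source] ≈ 0.341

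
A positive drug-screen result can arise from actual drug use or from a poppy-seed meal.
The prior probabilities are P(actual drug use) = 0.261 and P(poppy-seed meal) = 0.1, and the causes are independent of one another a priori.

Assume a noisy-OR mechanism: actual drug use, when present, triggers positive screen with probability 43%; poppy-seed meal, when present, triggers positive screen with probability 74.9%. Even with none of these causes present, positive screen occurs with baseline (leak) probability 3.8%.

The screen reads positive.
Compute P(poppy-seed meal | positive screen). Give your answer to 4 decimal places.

Under noisy-OR, P(positive screen | causes) = 1 − (1−0.038)·∏(1−qᵢ) over the active causes.
By total probability over the 4 (actual drug use, poppy-seed meal) configurations:
  P(positive screen) = 0.038·0.739·0.9 + 0.758538·0.739·0.1 + 0.45166·0.261·0.9 + 0.862367·0.261·0.1
        = 0.025274 + 0.056056 + 0.106095 + 0.022508 = 0.209933
The terms with poppy-seed meal present sum to 0.078564, so
  P(poppy-seed meal | positive screen) = 0.078564 / 0.209933 ≈ 0.3742

P(poppy-seed meal | positive screen) ≈ 0.3742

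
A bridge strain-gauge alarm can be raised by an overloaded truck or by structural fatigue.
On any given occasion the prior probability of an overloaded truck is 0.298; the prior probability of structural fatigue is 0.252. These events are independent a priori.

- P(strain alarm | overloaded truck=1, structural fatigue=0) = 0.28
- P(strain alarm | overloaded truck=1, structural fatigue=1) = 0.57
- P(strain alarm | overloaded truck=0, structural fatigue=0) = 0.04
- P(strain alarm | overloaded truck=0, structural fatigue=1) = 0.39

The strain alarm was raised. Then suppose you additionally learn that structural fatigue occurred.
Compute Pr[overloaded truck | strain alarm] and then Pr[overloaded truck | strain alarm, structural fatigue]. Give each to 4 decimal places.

Weight on overloaded truck=true, given the evidence: 0.062413 + 0.042805 = 0.105218
Normalizer over all consistent configurations: 0.04*0.702*0.748 + 0.39*0.702*0.252 + 0.28*0.298*0.748 + 0.57*0.298*0.252 = 0.195215
Posterior = 0.105218 / 0.195215 ≈ 0.5390

With the extra evidence:
By total probability over both values of overloaded truck:
  P(strain alarm | structural fatigue) = 0.39×0.702 + 0.57×0.298
        = 0.273780 + 0.169860 = 0.443640
Configurations with overloaded truck contribute 0.169860, so
  P(overloaded truck | strain alarm, structural fatigue) = 0.169860 / 0.443640 ≈ 0.3829

Pr[overloaded truck | strain alarm] ≈ 0.5390; Pr[overloaded truck | strain alarm, structural fatigue] ≈ 0.3829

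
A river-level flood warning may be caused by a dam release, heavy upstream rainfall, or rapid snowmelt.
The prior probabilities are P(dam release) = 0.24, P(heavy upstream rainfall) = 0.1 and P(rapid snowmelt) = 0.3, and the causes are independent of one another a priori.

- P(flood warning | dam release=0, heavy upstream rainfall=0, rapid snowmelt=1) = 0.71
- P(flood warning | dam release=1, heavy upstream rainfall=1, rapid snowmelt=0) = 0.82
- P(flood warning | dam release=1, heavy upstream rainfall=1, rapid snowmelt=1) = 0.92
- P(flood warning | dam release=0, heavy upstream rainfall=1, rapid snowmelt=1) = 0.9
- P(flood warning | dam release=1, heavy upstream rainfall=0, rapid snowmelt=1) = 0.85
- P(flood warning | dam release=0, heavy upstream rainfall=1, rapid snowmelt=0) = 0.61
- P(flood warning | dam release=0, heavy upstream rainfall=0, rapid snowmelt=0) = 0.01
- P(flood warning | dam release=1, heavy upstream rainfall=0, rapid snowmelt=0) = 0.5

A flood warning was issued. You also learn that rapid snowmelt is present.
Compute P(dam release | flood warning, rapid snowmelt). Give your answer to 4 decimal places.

P(dam release | flood warning, rapid snowmelt) ≈ 0.2707

P(flood warning | rapid snowmelt) = 0.71×0.76×0.9 + 0.9×0.76×0.1 + 0.85×0.24×0.9 + 0.92×0.24×0.1 = 0.485640 + 0.068400 + 0.183600 + 0.022080 = 0.759720
Restricting to configurations with dam release present: 0.183600 + 0.022080 = 0.205680.
Hence the posterior is 0.205680/0.759720 ≈ 0.2707.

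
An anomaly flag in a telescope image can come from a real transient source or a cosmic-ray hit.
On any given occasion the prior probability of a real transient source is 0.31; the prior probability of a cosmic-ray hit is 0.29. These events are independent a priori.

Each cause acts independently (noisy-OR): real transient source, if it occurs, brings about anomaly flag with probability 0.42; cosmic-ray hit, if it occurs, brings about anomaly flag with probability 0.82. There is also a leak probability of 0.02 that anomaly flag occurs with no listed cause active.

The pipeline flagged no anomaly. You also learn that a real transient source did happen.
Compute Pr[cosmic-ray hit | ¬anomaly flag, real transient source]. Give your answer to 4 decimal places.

Under noisy-OR, P(anomaly flag | causes) = 1 − (1−0.02)·∏(1−qᵢ) over the active causes.
Weight on cosmic-ray hit=true, given the evidence: 0.102312×0.29 = 0.029670
Normalizer over all consistent configurations: 0.5684×0.71 + 0.102312×0.29 = 0.433234
Posterior = 0.029670 / 0.433234 ≈ 0.0685

Pr[cosmic-ray hit | ¬anomaly flag, real transient source] ≈ 0.0685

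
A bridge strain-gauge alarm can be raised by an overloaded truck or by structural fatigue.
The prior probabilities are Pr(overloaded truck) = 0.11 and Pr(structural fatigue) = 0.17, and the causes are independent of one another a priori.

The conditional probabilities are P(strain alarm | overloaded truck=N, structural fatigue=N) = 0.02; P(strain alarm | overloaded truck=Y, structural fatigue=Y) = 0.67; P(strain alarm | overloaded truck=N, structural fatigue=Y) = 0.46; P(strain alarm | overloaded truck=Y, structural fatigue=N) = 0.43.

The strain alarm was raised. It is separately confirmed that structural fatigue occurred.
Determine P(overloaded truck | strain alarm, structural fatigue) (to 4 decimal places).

By total probability over both values of overloaded truck:
  P(strain alarm | structural fatigue) = 0.46*0.89 + 0.67*0.11
        = 0.409400 + 0.073700 = 0.483100
Configurations with overloaded truck contribute 0.073700, so
  P(overloaded truck | strain alarm, structural fatigue) = 0.073700 / 0.483100 ≈ 0.1526

P(overloaded truck | strain alarm, structural fatigue) ≈ 0.1526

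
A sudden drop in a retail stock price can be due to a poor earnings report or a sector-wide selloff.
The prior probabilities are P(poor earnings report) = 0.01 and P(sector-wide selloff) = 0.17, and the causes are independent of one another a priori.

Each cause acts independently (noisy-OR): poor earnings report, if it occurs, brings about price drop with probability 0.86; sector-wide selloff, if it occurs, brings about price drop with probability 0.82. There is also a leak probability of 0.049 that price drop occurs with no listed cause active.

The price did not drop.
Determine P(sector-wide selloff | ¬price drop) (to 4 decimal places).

P(sector-wide selloff | ¬price drop) ≈ 0.0356

Under noisy-OR, P(price drop | causes) = 1 − (1−0.049)·∏(1−qᵢ) over the active causes.
P(¬price drop) = 0.951*0.99*0.83 + 0.17118*0.99*0.17 + 0.13314*0.01*0.83 + 0.023965*0.01*0.17 = 0.781437 + 0.028810 + 0.001105 + 0.000041 = 0.811393
The sector-wide selloff-present share is 0.028810 + 0.000041 = 0.028851.
Hence the posterior is 0.028851/0.811393 ≈ 0.0356.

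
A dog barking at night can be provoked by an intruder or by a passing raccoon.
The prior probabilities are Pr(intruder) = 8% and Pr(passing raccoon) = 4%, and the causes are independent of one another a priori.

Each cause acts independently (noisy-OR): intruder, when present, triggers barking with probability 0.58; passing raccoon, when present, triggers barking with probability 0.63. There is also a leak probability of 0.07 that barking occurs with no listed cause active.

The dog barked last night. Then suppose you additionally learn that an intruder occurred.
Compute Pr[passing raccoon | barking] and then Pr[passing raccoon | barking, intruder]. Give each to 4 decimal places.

Pr[passing raccoon | barking] ≈ 0.1983; Pr[passing raccoon | barking, intruder] ≈ 0.0553

Under noisy-OR, P(barking | causes) = 1 − (1−0.07)·∏(1−qᵢ) over the active causes.
Sum P(barking|·) weighted by the priors over the 4 (intruder, passing raccoon) configurations:
  P(barking) = 0.07·0.92·0.96 + 0.6559·0.92·0.04 + 0.6094·0.08·0.96 + 0.855478·0.08·0.04
        = 0.061824 + 0.024137 + 0.046802 + 0.002738 = 0.135501
Configurations with passing raccoon contribute 0.026875, so
  P(passing raccoon | barking) = 0.026875 / 0.135501 ≈ 0.1983

With the extra evidence:
Numerator (weight on configurations with passing raccoon): 0.855478·0.04 = 0.034219
Denominator P(barking | intruder): 0.6094·0.96 + 0.855478·0.04 = 0.619243
P(passing raccoon | barking, intruder) = 0.034219/0.619243 ≈ 0.0553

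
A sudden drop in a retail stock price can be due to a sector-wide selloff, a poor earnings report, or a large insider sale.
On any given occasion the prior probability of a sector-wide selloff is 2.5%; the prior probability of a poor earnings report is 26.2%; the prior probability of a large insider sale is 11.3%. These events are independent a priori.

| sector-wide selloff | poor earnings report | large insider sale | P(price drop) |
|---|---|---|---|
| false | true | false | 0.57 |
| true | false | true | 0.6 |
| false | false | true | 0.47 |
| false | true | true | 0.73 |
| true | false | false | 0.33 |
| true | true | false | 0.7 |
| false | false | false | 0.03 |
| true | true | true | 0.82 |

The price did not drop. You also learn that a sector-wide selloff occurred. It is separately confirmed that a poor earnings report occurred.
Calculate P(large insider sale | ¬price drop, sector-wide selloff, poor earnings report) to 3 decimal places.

P(large insider sale | ¬price drop, sector-wide selloff, poor earnings report) ≈ 0.071

P(¬price drop | sector-wide selloff, poor earnings report) = 0.3*0.887 + 0.18*0.113 = 0.266100 + 0.020340 = 0.286440
The large insider sale-present share is 0.18*0.113 = 0.020340.
So P(large insider sale | ¬price drop, sector-wide selloff, poor earnings report) = 0.020340/0.286440 ≈ 0.071.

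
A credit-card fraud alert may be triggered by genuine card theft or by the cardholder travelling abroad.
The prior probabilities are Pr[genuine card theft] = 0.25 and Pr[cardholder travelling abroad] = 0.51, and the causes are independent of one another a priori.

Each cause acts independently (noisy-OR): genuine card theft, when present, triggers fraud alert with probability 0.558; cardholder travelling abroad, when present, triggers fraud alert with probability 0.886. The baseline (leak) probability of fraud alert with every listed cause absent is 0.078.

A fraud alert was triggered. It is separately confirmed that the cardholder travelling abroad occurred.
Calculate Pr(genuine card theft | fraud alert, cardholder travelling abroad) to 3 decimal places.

Pr(genuine card theft | fraud alert, cardholder travelling abroad) ≈ 0.262

Under noisy-OR, P(fraud alert | causes) = 1 − (1−0.078)·∏(1−qᵢ) over the active causes.
Enumerate both values of genuine card theft and weight by the priors:
  P(fraud alert | cardholder travelling abroad) = 0.894892×0.75 + 0.953542×0.25
        = 0.671169 + 0.238386 = 0.909555
Keeping only the genuine card theft-present terms gives 0.238386, so
  P(genuine card theft | fraud alert, cardholder travelling abroad) = 0.238386 / 0.909555 ≈ 0.262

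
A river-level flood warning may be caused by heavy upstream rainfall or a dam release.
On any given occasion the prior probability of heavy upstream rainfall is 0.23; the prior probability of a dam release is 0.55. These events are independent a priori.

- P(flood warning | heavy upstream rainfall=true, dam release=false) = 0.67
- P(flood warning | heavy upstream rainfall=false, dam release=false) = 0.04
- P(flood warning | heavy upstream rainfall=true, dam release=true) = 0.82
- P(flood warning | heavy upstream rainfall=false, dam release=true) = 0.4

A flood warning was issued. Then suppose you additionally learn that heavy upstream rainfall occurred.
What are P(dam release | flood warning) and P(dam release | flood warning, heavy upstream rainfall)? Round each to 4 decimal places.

P(flood warning) = 0.04*0.77*0.45 + 0.4*0.77*0.55 + 0.67*0.23*0.45 + 0.82*0.23*0.55 = 0.013860 + 0.169400 + 0.069345 + 0.103730 = 0.356335
The dam release-present share is 0.169400 + 0.103730 = 0.273130.
So P(dam release | flood warning) = 0.273130/0.356335 ≈ 0.7665.

Now also conditioning on heavy upstream rainfall=true:
Enumerate both values of dam release and weight by the priors:
  P(flood warning | heavy upstream rainfall) = 0.67*0.45 + 0.82*0.55
        = 0.301500 + 0.451000 = 0.752500
The terms with dam release present sum to 0.451000, so
  P(dam release | flood warning, heavy upstream rainfall) = 0.451000 / 0.752500 ≈ 0.5993
— heavy upstream rainfall explains away the evidence for dam release.

P(dam release | flood warning) ≈ 0.7665; P(dam release | flood warning, heavy upstream rainfall) ≈ 0.5993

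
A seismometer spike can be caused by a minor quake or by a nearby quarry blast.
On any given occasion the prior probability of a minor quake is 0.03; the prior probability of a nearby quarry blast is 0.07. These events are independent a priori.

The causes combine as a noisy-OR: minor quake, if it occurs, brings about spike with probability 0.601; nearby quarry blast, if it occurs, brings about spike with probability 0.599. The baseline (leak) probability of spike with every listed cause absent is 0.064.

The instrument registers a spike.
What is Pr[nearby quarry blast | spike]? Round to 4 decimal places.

Pr[nearby quarry blast | spike] ≈ 0.3701

Under noisy-OR, P(spike | causes) = 1 − (1−0.064)·∏(1−qᵢ) over the active causes.
Numerator (weight on configurations with nearby quarry blast): 0.042415 + 0.001786 = 0.044201
Normalizer over all consistent configurations: 0.064·0.97·0.93 + 0.624664·0.97·0.07 + 0.626536·0.03·0.93 + 0.850241·0.03·0.07 = 0.119415
Posterior = 0.044201 / 0.119415 ≈ 0.3701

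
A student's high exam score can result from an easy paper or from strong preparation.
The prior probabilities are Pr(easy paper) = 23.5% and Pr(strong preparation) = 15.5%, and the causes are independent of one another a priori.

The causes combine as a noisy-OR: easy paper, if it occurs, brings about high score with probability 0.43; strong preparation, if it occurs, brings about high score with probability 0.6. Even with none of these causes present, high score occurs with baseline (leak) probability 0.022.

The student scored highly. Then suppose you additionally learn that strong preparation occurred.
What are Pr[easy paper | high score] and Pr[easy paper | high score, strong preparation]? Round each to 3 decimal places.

Pr[easy paper | high score] ≈ 0.573; Pr[easy paper | high score, strong preparation] ≈ 0.282

Under noisy-OR, P(high score | causes) = 1 − (1−0.022)·∏(1−qᵢ) over the active causes.
By total probability over the 4 (easy paper, strong preparation) configurations:
  P(high score) = 0.022·0.765·0.845 + 0.6088·0.765·0.155 + 0.44254·0.235·0.845 + 0.777016·0.235·0.155
        = 0.014221 + 0.072188 + 0.087877 + 0.028303 = 0.202589
The terms with easy paper present sum to 0.116180, so
  P(easy paper | high score) = 0.116180 / 0.202589 ≈ 0.573

With the extra evidence:
Sum P(high score|·) weighted by the priors over both values of easy paper:
  P(high score | strong preparation) = 0.6088·0.765 + 0.777016·0.235
        = 0.465732 + 0.182599 = 0.648331
Configurations with easy paper contribute 0.182599, so
  P(easy paper | high score, strong preparation) = 0.182599 / 0.648331 ≈ 0.282
This is intercausal reasoning (explaining away): once strong preparation accounts for the high score, easy paper becomes less likely.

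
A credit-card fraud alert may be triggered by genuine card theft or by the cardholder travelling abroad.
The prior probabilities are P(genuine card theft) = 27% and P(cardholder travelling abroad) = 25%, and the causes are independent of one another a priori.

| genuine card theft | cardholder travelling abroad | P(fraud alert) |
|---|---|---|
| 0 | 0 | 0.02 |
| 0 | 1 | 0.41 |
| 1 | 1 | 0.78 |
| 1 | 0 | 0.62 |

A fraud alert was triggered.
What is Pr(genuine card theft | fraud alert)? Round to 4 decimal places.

Enumerate the 4 (genuine card theft, cardholder travelling abroad) configurations and weight by the priors:
  P(fraud alert) = 0.02×0.73×0.75 + 0.41×0.73×0.25 + 0.62×0.27×0.75 + 0.78×0.27×0.25
        = 0.010950 + 0.074825 + 0.125550 + 0.052650 = 0.263975
Configurations with genuine card theft contribute 0.178200, so
  P(genuine card theft | fraud alert) = 0.178200 / 0.263975 ≈ 0.6751

Pr(genuine card theft | fraud alert) ≈ 0.6751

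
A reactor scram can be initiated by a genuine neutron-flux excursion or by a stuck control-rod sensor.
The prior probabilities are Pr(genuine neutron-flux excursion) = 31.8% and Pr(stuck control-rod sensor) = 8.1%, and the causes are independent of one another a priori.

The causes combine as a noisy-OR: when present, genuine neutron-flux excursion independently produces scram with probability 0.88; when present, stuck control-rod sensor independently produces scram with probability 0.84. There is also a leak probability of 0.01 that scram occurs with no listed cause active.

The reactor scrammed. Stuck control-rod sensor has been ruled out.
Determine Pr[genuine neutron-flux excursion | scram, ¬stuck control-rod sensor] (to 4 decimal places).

Under noisy-OR, P(scram | causes) = 1 − (1−0.01)·∏(1−qᵢ) over the active causes.
P(scram | ¬stuck control-rod sensor) = 0.01×0.682 + 0.8812×0.318 = 0.006820 + 0.280222 = 0.287042
Of this, 0.280222 comes from 0.8812×0.318 (the genuine neutron-flux excursion=true cases).
Hence the posterior is 0.280222/0.287042 ≈ 0.9762.

Pr[genuine neutron-flux excursion | scram, ¬stuck control-rod sensor] ≈ 0.9762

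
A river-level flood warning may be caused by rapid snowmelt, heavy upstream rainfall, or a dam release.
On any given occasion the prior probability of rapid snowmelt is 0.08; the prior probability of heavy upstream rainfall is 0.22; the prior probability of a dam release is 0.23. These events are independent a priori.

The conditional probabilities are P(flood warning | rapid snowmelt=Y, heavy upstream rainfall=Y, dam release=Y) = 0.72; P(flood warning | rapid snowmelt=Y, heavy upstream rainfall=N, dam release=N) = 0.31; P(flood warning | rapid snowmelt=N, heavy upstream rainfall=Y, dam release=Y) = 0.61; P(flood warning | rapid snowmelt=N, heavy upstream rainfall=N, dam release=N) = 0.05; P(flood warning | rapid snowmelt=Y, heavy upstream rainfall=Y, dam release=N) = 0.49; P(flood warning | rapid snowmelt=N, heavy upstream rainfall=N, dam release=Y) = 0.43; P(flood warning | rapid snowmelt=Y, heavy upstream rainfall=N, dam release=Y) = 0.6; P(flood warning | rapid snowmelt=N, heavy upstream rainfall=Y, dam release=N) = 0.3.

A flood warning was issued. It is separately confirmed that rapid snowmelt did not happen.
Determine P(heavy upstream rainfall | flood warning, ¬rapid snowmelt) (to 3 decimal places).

P(flood warning | ¬rapid snowmelt) = 0.05·0.78·0.77 + 0.43·0.78·0.23 + 0.3·0.22·0.77 + 0.61·0.22·0.23 = 0.030030 + 0.077142 + 0.050820 + 0.030866 = 0.188858
Restricting to configurations with heavy upstream rainfall present: 0.050820 + 0.030866 = 0.081686.
P(heavy upstream rainfall | flood warning, ¬rapid snowmelt) = 0.081686 / 0.188858 ≈ 0.433

P(heavy upstream rainfall | flood warning, ¬rapid snowmelt) ≈ 0.433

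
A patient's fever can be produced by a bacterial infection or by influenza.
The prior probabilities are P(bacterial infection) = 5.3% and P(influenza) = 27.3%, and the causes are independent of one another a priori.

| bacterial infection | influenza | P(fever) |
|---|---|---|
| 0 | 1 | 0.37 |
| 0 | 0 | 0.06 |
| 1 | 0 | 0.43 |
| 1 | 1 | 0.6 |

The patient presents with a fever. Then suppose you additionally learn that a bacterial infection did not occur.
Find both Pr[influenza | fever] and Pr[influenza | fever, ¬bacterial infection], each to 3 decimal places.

By total probability over the 4 (bacterial infection, influenza) configurations:
  P(fever) = 0.06·0.947·0.727 + 0.37·0.947·0.273 + 0.43·0.053·0.727 + 0.6·0.053·0.273
        = 0.041308 + 0.095656 + 0.016568 + 0.008681 = 0.162213
Keeping only the influenza-present terms gives 0.104337, so
  P(influenza | fever) = 0.104337 / 0.162213 ≈ 0.643

Now condition on the additional information:
P(fever | ¬bacterial infection) = 0.06×0.727 + 0.37×0.273 = 0.043620 + 0.101010 = 0.144630
Restricting to configurations with influenza present: 0.37×0.273 = 0.101010.
Hence the posterior is 0.101010/0.144630 ≈ 0.698.
Ruling out bacterial infection raises the posterior on influenza — the flip side of explaining away.

Pr[influenza | fever] ≈ 0.643; Pr[influenza | fever, ¬bacterial infection] ≈ 0.698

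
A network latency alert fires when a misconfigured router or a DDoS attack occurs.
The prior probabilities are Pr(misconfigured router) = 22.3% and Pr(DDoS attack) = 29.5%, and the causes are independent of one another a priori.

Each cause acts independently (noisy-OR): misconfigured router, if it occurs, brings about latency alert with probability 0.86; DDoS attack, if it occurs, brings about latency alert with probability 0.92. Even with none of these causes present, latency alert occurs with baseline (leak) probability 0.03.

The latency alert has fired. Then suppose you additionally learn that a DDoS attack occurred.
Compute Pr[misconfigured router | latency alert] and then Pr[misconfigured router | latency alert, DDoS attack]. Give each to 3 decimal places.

Pr[misconfigured router | latency alert] ≈ 0.469; Pr[misconfigured router | latency alert, DDoS attack] ≈ 0.235

Under noisy-OR, P(latency alert | causes) = 1 − (1−0.03)·∏(1−qᵢ) over the active causes.
By total probability over the 4 (misconfigured router, DDoS attack) configurations:
  P(latency alert) = 0.03·0.777·0.705 + 0.9224·0.777·0.295 + 0.8642·0.223·0.705 + 0.989136·0.223·0.295
        = 0.016434 + 0.211428 + 0.135865 + 0.065070 = 0.428797
Configurations with misconfigured router contribute 0.200935, so
  P(misconfigured router | latency alert) = 0.200935 / 0.428797 ≈ 0.469

With the extra evidence:
P(latency alert | DDoS attack) = 0.9224*0.777 + 0.989136*0.223 = 0.716705 + 0.220577 = 0.937282
The misconfigured router-present share is 0.989136*0.223 = 0.220577.
So P(misconfigured router | latency alert, DDoS attack) = 0.220577/0.937282 ≈ 0.235.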